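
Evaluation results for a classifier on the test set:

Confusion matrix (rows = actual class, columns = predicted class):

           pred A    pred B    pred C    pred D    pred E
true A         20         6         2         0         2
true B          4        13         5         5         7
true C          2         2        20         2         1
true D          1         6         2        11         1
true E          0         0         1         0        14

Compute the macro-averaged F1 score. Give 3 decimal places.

0.619

Per-class F1 score (2·TP/(2·TP+FP+FN)):
  A: TP=20, FP=4+2+1+0=7, FN=6+2+0+2=10 → 40/57 = 0.7018
  B: TP=13, FP=6+2+6+0=14, FN=4+5+5+7=21 → 26/61 = 0.4262
  C: TP=20, FP=2+5+2+1=10, FN=2+2+2+1=7 → 40/57 = 0.7018
  D: TP=11, FP=0+5+2+0=7, FN=1+6+2+1=10 → 22/39 = 0.5641
  E: TP=14, FP=2+7+1+1=11, FN=0+0+1+0=1 → 28/40 = 0.7000
Macro-F1 score = mean = (0.7018 + 0.4262 + 0.7018 + 0.5641 + 0.7000) / 5 = 0.619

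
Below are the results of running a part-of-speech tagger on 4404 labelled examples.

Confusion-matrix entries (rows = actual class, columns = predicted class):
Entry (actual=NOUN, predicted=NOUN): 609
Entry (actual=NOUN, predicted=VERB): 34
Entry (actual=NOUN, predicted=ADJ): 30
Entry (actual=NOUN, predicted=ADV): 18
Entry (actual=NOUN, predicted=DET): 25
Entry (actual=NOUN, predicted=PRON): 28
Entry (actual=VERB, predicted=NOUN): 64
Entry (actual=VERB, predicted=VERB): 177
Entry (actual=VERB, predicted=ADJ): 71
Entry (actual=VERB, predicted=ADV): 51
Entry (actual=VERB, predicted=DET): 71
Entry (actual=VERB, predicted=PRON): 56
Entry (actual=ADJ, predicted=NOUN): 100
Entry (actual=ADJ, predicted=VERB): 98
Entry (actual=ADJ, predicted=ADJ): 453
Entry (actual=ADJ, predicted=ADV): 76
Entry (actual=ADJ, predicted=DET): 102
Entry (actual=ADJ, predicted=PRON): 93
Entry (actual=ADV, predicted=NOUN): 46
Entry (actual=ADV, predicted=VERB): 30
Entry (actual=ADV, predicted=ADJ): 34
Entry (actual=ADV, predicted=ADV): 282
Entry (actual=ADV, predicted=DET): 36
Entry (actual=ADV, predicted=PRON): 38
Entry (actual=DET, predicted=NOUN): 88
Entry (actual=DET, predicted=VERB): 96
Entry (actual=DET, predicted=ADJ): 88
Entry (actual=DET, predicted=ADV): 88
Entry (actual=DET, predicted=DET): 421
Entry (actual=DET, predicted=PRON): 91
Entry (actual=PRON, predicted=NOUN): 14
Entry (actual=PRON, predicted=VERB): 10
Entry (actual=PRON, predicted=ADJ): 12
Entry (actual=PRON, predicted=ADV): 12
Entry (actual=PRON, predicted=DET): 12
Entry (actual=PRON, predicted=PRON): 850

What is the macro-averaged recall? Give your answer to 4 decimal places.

Per-class recall (TP/(TP+FN)):
  NOUN: TP=609, FN=34+30+18+25+28=135 → 609/744 = 0.81855
  VERB: TP=177, FN=64+71+51+71+56=313 → 177/490 = 0.36122
  ADJ: TP=453, FN=100+98+76+102+93=469 → 453/922 = 0.49132
  ADV: TP=282, FN=46+30+34+36+38=184 → 282/466 = 0.60515
  DET: TP=421, FN=88+96+88+88+91=451 → 421/872 = 0.48280
  PRON: TP=850, FN=14+10+12+12+12=60 → 850/910 = 0.93407
Macro-recall = mean = (0.81855 + 0.36122 + 0.49132 + 0.60515 + 0.48280 + 0.93407) / 6 = 0.6155

0.6155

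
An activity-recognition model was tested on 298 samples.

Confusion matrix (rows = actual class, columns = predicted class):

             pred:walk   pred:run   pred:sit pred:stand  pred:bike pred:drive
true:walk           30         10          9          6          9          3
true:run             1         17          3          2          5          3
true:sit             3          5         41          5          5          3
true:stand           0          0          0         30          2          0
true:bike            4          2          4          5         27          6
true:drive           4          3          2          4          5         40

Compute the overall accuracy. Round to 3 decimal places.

Accuracy = trace / total = (30+17+41+30+27+40=185) / 298 = 185/298 = 0.621

0.621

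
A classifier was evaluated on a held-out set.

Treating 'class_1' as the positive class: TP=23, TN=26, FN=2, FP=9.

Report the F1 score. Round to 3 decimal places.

Precision = TP/(TP+FP) = 23/32 = 0.7188
Recall = TP/(TP+FN) = 23/25 = 0.9200
F1 = 2·TP/(2·TP+FP+FN) = 46/57 = 0.807

0.807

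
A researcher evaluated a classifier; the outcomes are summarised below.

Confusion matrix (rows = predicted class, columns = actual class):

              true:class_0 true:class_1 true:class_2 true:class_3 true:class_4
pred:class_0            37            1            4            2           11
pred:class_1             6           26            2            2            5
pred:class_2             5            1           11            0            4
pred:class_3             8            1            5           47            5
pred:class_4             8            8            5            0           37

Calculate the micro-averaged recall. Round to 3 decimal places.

0.656

Micro-averaging pools counts across classes: ΣTP=158, ΣFP=83, ΣFN=83.
Micro-recall = TP/(TP+FN) on pooled counts = 0.656 (equals overall accuracy in single-label multiclass).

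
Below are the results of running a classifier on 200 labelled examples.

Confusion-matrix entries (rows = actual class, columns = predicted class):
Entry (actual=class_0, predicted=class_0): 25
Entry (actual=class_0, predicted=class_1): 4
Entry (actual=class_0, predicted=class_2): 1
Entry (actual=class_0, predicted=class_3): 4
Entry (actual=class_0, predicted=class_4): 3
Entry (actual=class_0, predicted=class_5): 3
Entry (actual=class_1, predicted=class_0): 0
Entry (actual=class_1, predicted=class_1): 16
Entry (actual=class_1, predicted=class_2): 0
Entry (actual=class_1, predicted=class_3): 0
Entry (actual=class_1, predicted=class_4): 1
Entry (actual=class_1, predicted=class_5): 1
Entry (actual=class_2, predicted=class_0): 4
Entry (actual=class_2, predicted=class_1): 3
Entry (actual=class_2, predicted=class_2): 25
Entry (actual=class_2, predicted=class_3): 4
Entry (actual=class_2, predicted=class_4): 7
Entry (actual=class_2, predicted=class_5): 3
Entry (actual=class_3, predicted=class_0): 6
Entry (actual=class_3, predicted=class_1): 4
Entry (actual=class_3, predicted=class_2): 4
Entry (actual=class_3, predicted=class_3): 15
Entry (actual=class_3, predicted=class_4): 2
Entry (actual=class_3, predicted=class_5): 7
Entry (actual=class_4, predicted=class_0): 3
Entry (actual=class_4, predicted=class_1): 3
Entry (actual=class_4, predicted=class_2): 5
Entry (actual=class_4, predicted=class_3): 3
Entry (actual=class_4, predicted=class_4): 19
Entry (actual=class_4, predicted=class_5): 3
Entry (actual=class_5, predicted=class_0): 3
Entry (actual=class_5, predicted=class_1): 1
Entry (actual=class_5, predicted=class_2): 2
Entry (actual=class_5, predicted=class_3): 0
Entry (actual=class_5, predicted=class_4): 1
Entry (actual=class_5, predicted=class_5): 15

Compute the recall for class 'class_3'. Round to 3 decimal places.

0.395

Take TP from the diagonal, FP from the rest of the 'class_3' prediction marginal, FN from the rest of the 'class_3' actual marginal.
recall = TP/(TP+FN).
class_3: TP=15, FN=6+4+4+2+7=23 → 15/38 = 0.3947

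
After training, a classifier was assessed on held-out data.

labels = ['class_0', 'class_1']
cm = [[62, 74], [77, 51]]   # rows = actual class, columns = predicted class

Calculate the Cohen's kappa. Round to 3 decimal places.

Observed agreement pₒ = trace/N = 113/264 = 0.4280
Expected agreement pₑ = Σ (rowᵢ·colᵢ)/N² = (136·139 + 128·125)/264² = 0.5008
κ = (pₒ − pₑ)/(1 − pₑ) = (0.4280 − 0.5008)/(1 − 0.5008) = -0.146

-0.146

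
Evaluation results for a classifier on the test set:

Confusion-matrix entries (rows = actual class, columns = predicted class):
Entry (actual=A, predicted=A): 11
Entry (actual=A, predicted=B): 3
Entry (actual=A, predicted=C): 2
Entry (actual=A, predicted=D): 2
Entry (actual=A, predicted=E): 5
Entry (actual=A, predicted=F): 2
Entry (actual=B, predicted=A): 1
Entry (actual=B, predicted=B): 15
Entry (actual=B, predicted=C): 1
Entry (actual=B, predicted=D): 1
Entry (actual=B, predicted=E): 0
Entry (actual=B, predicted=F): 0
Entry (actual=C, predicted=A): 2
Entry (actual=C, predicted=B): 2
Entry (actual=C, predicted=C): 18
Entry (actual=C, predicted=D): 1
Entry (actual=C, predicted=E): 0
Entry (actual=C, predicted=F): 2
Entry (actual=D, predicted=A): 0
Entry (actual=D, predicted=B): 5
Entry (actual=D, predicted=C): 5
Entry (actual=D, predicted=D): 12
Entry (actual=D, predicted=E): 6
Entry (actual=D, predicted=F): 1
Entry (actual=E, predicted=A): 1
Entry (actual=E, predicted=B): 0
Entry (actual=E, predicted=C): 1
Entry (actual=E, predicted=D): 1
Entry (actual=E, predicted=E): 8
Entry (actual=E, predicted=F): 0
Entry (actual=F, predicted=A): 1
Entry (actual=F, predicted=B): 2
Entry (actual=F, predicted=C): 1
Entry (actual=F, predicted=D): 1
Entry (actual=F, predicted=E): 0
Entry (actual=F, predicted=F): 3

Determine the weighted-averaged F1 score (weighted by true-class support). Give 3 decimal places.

0.570

Per-class F1 score (2·TP/(2·TP+FP+FN)):
  A: TP=11, FP=1+2+0+1+1=5, FN=3+2+2+5+2=14 → 22/41 = 0.5366
  B: TP=15, FP=3+2+5+0+2=12, FN=1+1+1+0+0=3 → 30/45 = 0.6667
  C: TP=18, FP=2+1+5+1+1=10, FN=2+2+1+0+2=7 → 36/53 = 0.6792
  D: TP=12, FP=2+1+1+1+1=6, FN=0+5+5+6+1=17 → 24/47 = 0.5106
  E: TP=8, FP=5+0+0+6+0=11, FN=1+0+1+1+0=3 → 16/30 = 0.5333
  F: TP=3, FP=2+0+2+1+0=5, FN=1+2+1+1+0=5 → 6/16 = 0.3750
Weighted-F1 score = Σ (supportᵢ/N)·F1 scoreᵢ with N=116: (25/116)·0.5366 + (18/116)·0.6667 + (25/116)·0.6792 + (29/116)·0.5106 + (11/116)·0.5333 + (8/116)·0.3750 = 0.570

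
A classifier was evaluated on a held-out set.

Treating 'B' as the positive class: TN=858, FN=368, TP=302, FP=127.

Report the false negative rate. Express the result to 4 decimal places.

0.5493

FNR = FN/(FN+TP) = 368/(368+302) = 0.5493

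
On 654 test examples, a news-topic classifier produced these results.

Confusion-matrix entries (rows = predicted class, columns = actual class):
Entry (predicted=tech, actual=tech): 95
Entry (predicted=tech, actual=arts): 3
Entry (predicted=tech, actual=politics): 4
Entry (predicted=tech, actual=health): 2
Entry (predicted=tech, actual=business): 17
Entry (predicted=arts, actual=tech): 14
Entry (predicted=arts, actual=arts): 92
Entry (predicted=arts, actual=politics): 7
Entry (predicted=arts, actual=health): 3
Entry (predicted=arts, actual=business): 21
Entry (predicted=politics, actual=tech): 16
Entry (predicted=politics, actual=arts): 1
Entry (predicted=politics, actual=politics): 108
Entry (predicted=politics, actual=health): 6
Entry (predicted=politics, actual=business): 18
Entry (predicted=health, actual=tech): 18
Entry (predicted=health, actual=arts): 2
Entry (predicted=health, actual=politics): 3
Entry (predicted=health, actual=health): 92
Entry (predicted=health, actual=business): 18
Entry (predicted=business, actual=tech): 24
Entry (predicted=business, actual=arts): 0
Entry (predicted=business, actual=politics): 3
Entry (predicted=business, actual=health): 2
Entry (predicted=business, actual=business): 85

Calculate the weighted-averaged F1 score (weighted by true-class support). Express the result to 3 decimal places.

Per-class F1 score (2·TP/(2·TP+FP+FN)):
  tech: TP=95, FP=3+4+2+17=26, FN=14+16+18+24=72 → 190/288 = 0.6597
  arts: TP=92, FP=14+7+3+21=45, FN=3+1+2+0=6 → 184/235 = 0.7830
  politics: TP=108, FP=16+1+6+18=41, FN=4+7+3+3=17 → 216/274 = 0.7883
  health: TP=92, FP=18+2+3+18=41, FN=2+3+6+2=13 → 184/238 = 0.7731
  business: TP=85, FP=24+0+3+2=29, FN=17+21+18+18=74 → 170/273 = 0.6227
Weighted-F1 score = Σ (supportᵢ/N)·F1 scoreᵢ with N=654: (167/654)·0.6597 + (98/654)·0.7830 + (125/654)·0.7883 + (105/654)·0.7731 + (159/654)·0.6227 = 0.712

0.712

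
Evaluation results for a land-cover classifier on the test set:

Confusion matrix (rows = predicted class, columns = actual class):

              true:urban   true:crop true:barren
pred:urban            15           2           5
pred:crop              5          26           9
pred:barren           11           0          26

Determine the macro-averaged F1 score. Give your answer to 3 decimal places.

0.669

Per-class F1 score (2·TP/(2·TP+FP+FN)):
  urban: TP=15, FP=2+5=7, FN=5+11=16 → 30/53 = 0.5660
  crop: TP=26, FP=5+9=14, FN=2+0=2 → 52/68 = 0.7647
  barren: TP=26, FP=11+0=11, FN=5+9=14 → 52/77 = 0.6753
Macro-F1 score = mean = (0.5660 + 0.7647 + 0.6753) / 3 = 0.669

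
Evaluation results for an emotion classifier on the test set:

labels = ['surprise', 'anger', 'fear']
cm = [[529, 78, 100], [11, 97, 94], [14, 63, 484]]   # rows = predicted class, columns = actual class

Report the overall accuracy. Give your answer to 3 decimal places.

0.755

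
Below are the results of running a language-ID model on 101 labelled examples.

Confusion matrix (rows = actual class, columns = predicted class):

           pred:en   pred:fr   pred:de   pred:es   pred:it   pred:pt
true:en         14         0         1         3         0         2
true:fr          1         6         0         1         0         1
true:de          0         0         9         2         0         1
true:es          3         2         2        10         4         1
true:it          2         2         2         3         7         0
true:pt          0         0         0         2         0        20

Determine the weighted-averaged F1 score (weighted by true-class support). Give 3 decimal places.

Per-class F1 score (2·TP/(2·TP+FP+FN)):
  en: TP=14, FP=1+0+3+2+0=6, FN=0+1+3+0+2=6 → 28/40 = 0.7000
  fr: TP=6, FP=0+0+2+2+0=4, FN=1+0+1+0+1=3 → 12/19 = 0.6316
  de: TP=9, FP=1+0+2+2+0=5, FN=0+0+2+0+1=3 → 18/26 = 0.6923
  es: TP=10, FP=3+1+2+3+2=11, FN=3+2+2+4+1=12 → 20/43 = 0.4651
  it: TP=7, FP=0+0+0+4+0=4, FN=2+2+2+3+0=9 → 14/27 = 0.5185
  pt: TP=20, FP=2+1+1+1+0=5, FN=0+0+0+2+0=2 → 40/47 = 0.8511
Weighted-F1 score = Σ (supportᵢ/N)·F1 scoreᵢ with N=101: (20/101)·0.7000 + (9/101)·0.6316 + (12/101)·0.6923 + (22/101)·0.4651 + (16/101)·0.5185 + (22/101)·0.8511 = 0.646

0.646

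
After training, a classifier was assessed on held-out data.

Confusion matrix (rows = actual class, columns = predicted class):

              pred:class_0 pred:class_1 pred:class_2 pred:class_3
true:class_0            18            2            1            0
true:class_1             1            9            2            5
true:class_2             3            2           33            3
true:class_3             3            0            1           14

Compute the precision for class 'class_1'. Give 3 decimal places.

0.692

Take TP from the diagonal, FP from the rest of the 'class_1' prediction marginal, FN from the rest of the 'class_1' actual marginal.
precision = TP/(TP+FP).
class_1: TP=9, FP=2+2+0=4 → 9/13 = 0.6923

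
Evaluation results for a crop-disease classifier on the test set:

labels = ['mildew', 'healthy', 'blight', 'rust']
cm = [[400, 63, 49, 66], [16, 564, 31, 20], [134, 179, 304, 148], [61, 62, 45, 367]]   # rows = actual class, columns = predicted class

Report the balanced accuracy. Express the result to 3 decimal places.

0.667

Balanced accuracy = mean of per-class recall.
  mildew: recall = 400/578 = 0.6920
  healthy: recall = 564/631 = 0.8938
  blight: recall = 304/765 = 0.3974
  rust: recall = 367/535 = 0.6860
Mean = (0.6920 + 0.8938 + 0.3974 + 0.6860) / 4 = 0.667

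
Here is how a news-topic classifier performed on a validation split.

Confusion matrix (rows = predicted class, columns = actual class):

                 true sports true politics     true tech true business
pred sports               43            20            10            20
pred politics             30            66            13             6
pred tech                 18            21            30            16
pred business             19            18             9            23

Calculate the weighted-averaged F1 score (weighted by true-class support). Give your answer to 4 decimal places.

0.4502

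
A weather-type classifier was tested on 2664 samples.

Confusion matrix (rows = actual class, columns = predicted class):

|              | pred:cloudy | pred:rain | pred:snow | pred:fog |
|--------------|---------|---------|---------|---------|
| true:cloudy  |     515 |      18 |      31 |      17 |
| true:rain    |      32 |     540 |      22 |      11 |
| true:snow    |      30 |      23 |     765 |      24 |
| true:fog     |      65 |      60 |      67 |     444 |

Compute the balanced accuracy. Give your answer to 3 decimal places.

Balanced accuracy = mean of per-class recall.
  cloudy: recall = 515/581 = 0.8864
  rain: recall = 540/605 = 0.8926
  snow: recall = 765/842 = 0.9086
  fog: recall = 444/636 = 0.6981
Mean = (0.8864 + 0.8926 + 0.9086 + 0.6981) / 4 = 0.846

0.846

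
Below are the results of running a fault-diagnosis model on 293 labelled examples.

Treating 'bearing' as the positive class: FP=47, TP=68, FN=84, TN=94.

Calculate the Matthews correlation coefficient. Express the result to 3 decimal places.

0.117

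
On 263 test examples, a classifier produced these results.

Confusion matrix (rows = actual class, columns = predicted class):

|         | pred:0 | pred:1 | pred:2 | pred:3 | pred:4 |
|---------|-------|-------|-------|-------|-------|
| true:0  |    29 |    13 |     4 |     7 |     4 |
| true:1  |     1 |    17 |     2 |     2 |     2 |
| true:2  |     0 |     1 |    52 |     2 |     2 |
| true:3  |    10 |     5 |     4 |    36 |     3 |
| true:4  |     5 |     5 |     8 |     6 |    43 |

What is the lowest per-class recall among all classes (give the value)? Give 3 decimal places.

Per-class recall (TP/(TP+FN)):
  0: TP=29, FN=13+4+7+4=28 → 29/57 = 0.5088
  1: TP=17, FN=1+2+2+2=7 → 17/24 = 0.7083
  2: TP=52, FN=0+1+2+2=5 → 52/57 = 0.9123
  3: TP=36, FN=10+5+4+3=22 → 36/58 = 0.6207
  4: TP=43, FN=5+5+8+6=24 → 43/67 = 0.6418
Lowest is class '0' with recall = 0.509.

0.509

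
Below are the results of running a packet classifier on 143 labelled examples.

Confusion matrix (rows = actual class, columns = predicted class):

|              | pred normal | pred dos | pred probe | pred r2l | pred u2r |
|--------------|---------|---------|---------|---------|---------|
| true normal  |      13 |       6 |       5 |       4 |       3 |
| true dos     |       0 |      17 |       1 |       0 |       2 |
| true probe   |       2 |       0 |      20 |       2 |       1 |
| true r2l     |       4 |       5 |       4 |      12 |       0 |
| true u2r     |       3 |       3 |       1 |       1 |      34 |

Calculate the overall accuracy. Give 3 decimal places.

0.671

Accuracy = trace / total = (13+17+20+12+34=96) / 143 = 96/143 = 0.671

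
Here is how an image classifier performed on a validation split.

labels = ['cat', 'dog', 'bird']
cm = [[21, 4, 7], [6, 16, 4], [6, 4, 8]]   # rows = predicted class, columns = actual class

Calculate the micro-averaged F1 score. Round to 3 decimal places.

0.592

Micro-averaging pools counts across classes: ΣTP=45, ΣFP=31, ΣFN=31.
Micro-F1 score = 2·TP/(2·TP+FP+FN) on pooled counts = 0.592 (equals overall accuracy in single-label multiclass).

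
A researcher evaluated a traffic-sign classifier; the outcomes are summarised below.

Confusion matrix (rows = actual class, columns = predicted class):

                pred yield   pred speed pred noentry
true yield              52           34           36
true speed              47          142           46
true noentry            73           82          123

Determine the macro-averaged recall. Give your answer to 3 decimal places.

0.491

Per-class recall (TP/(TP+FN)):
  yield: TP=52, FN=34+36=70 → 52/122 = 0.4262
  speed: TP=142, FN=47+46=93 → 142/235 = 0.6043
  noentry: TP=123, FN=73+82=155 → 123/278 = 0.4424
Macro-recall = mean = (0.4262 + 0.6043 + 0.4424) / 3 = 0.491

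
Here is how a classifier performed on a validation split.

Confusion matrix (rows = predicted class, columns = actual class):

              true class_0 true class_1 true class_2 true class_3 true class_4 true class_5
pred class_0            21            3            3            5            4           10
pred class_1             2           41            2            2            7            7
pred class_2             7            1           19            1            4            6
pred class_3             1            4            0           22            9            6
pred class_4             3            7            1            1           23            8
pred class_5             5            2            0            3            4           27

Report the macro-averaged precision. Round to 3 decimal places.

Per-class precision (TP/(TP+FP)):
  class_0: TP=21, FP=3+3+5+4+10=25 → 21/46 = 0.4565
  class_1: TP=41, FP=2+2+2+7+7=20 → 41/61 = 0.6721
  class_2: TP=19, FP=7+1+1+4+6=19 → 19/38 = 0.5000
  class_3: TP=22, FP=1+4+0+9+6=20 → 22/42 = 0.5238
  class_4: TP=23, FP=3+7+1+1+8=20 → 23/43 = 0.5349
  class_5: TP=27, FP=5+2+0+3+4=14 → 27/41 = 0.6585
Macro-precision = mean = (0.4565 + 0.6721 + 0.5000 + 0.5238 + 0.5349 + 0.6585) / 6 = 0.558

0.558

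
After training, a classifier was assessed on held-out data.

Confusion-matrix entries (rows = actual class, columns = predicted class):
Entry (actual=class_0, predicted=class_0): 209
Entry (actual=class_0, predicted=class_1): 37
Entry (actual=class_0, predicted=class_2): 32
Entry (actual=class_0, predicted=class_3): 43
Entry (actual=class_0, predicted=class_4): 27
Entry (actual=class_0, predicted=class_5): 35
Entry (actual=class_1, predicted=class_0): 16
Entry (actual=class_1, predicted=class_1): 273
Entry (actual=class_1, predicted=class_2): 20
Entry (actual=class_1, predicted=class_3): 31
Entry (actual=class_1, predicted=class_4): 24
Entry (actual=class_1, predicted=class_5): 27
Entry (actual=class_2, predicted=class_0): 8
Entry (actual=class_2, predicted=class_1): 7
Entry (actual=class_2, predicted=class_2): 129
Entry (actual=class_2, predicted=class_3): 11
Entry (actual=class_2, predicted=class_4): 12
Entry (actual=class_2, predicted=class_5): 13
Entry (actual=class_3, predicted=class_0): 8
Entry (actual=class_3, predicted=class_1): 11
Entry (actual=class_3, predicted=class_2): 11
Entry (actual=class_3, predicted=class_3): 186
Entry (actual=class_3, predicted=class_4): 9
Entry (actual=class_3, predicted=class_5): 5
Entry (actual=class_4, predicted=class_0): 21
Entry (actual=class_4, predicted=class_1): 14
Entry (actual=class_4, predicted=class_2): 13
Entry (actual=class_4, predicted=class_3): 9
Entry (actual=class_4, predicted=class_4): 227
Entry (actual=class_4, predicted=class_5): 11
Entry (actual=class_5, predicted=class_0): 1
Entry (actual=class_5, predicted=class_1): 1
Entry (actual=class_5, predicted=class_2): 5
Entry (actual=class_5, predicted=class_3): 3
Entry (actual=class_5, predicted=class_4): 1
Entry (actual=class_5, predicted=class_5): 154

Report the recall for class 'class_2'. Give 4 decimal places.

0.7167

Treat 'class_2' as positive and all other classes as negative.
recall = TP/(TP+FN).
class_2: TP=129, FN=8+7+11+12+13=51 → 129/180 = 0.71667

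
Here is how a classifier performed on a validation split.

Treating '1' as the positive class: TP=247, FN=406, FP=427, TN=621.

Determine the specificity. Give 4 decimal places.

Specificity = TN/(TN+FP) = 621/(621+427) = 0.5926

0.5926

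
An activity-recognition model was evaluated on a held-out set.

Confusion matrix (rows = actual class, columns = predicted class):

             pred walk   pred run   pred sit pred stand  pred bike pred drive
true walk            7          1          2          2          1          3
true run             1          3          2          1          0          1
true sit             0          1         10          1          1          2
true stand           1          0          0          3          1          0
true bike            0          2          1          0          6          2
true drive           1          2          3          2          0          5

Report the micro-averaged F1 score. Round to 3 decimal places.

0.500

Micro-averaging pools counts across classes: ΣTP=34, ΣFP=34, ΣFN=34.
Micro-F1 score = 2·TP/(2·TP+FP+FN) on pooled counts = 0.500 (equals overall accuracy in single-label multiclass).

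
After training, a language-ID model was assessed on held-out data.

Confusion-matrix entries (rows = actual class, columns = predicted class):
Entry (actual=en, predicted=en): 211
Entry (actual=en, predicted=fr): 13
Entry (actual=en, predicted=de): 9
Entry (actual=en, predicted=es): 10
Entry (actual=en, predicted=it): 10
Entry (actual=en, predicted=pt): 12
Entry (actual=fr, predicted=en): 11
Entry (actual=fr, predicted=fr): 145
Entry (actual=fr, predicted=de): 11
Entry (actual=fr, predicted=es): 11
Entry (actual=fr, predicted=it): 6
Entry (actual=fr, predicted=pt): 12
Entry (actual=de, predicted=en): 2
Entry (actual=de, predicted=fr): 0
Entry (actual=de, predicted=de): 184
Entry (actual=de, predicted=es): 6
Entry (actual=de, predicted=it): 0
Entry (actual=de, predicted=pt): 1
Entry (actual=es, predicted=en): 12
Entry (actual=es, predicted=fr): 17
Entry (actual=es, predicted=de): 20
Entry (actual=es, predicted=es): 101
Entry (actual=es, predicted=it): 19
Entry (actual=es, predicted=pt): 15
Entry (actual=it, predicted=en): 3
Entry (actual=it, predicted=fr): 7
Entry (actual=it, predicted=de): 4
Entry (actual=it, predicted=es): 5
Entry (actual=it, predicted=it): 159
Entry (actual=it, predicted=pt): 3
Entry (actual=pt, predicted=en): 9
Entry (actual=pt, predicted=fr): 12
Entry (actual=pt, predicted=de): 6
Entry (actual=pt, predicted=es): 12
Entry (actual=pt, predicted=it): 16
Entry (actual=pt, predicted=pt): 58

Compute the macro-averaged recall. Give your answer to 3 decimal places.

Per-class recall (TP/(TP+FN)):
  en: TP=211, FN=13+9+10+10+12=54 → 211/265 = 0.7962
  fr: TP=145, FN=11+11+11+6+12=51 → 145/196 = 0.7398
  de: TP=184, FN=2+0+6+0+1=9 → 184/193 = 0.9534
  es: TP=101, FN=12+17+20+19+15=83 → 101/184 = 0.5489
  it: TP=159, FN=3+7+4+5+3=22 → 159/181 = 0.8785
  pt: TP=58, FN=9+12+6+12+16=55 → 58/113 = 0.5133
Macro-recall = mean = (0.7962 + 0.7398 + 0.9534 + 0.5489 + 0.8785 + 0.5133) / 6 = 0.738

0.738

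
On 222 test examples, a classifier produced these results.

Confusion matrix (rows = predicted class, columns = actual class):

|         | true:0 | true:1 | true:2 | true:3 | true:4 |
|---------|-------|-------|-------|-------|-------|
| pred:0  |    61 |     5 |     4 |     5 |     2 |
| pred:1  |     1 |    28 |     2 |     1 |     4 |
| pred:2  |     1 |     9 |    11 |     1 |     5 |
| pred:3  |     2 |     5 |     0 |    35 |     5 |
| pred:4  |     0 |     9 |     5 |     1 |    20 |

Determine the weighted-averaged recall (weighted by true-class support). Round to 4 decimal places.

0.6982

Per-class recall (TP/(TP+FN)):
  0: TP=61, FN=1+1+2+0=4 → 61/65 = 0.93846
  1: TP=28, FN=5+9+5+9=28 → 28/56 = 0.50000
  2: TP=11, FN=4+2+0+5=11 → 11/22 = 0.50000
  3: TP=35, FN=5+1+1+1=8 → 35/43 = 0.81395
  4: TP=20, FN=2+4+5+5=16 → 20/36 = 0.55556
Weighted-recall = Σ (supportᵢ/N)·recallᵢ with N=222: (65/222)·0.93846 + (56/222)·0.50000 + (22/222)·0.50000 + (43/222)·0.81395 + (36/222)·0.55556 = 0.6982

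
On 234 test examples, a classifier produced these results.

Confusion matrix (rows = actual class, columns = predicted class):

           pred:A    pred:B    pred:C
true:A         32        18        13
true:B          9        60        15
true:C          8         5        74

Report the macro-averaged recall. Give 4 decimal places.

0.6909

Per-class recall (TP/(TP+FN)):
  A: TP=32, FN=18+13=31 → 32/63 = 0.50794
  B: TP=60, FN=9+15=24 → 60/84 = 0.71429
  C: TP=74, FN=8+5=13 → 74/87 = 0.85057
Macro-recall = mean = (0.50794 + 0.71429 + 0.85057) / 3 = 0.6909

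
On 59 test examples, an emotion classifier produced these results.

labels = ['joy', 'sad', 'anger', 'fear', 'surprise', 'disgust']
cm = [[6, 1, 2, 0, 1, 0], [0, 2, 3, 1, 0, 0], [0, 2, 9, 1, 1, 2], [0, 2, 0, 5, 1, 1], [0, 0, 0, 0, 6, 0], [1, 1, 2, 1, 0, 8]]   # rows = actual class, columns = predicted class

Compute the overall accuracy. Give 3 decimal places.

0.610

Accuracy = trace / total = (6+2+9+5+6+8=36) / 59 = 36/59 = 0.610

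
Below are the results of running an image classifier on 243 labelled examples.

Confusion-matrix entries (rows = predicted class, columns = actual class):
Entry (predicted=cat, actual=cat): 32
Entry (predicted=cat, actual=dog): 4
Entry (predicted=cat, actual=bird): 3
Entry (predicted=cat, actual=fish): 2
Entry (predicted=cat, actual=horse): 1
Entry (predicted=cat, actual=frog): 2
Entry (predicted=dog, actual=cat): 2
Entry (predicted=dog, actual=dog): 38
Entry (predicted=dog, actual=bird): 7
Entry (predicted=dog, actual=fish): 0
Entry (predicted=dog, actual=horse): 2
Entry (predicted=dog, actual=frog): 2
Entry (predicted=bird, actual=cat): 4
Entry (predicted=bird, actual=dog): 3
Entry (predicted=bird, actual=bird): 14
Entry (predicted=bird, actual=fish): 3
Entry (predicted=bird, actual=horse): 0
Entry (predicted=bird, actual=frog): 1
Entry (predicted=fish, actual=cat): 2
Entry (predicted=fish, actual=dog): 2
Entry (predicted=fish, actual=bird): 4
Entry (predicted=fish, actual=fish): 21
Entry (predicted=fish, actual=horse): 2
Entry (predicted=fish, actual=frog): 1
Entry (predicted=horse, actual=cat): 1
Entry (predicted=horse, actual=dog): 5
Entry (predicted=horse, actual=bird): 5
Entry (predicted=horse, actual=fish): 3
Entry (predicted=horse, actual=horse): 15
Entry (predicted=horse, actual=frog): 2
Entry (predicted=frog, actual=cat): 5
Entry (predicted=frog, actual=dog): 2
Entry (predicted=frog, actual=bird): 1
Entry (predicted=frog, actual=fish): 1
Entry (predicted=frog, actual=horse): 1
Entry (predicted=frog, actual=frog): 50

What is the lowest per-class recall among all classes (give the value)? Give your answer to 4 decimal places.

0.4118

Per-class recall (TP/(TP+FN)):
  cat: TP=32, FN=2+4+2+1+5=14 → 32/46 = 0.69565
  dog: TP=38, FN=4+3+2+5+2=16 → 38/54 = 0.70370
  bird: TP=14, FN=3+7+4+5+1=20 → 14/34 = 0.41176
  fish: TP=21, FN=2+0+3+3+1=9 → 21/30 = 0.70000
  horse: TP=15, FN=1+2+0+2+1=6 → 15/21 = 0.71429
  frog: TP=50, FN=2+2+1+1+2=8 → 50/58 = 0.86207
Lowest is class 'bird' with recall = 0.4118.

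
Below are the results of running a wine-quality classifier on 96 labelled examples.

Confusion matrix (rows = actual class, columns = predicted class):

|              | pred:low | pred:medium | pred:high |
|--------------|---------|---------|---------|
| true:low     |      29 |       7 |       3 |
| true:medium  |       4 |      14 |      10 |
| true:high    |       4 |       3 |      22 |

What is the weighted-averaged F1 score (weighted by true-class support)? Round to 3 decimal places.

Per-class F1 score (2·TP/(2·TP+FP+FN)):
  low: TP=29, FP=4+4=8, FN=7+3=10 → 58/76 = 0.7632
  medium: TP=14, FP=7+3=10, FN=4+10=14 → 28/52 = 0.5385
  high: TP=22, FP=3+10=13, FN=4+3=7 → 44/64 = 0.6875
Weighted-F1 score = Σ (supportᵢ/N)·F1 scoreᵢ with N=96: (39/96)·0.7632 + (28/96)·0.5385 + (29/96)·0.6875 = 0.675

0.675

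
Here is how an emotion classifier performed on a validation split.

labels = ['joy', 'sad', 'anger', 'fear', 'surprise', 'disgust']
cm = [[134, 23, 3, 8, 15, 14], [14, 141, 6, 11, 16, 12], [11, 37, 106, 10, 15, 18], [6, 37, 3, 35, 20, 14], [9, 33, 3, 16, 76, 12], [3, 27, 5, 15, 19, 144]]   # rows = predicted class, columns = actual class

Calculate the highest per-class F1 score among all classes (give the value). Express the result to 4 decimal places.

Per-class F1 score (2·TP/(2·TP+FP+FN)):
  joy: TP=134, FP=23+3+8+15+14=63, FN=14+11+6+9+3=43 → 268/374 = 0.71658
  sad: TP=141, FP=14+6+11+16+12=59, FN=23+37+37+33+27=157 → 282/498 = 0.56627
  anger: TP=106, FP=11+37+10+15+18=91, FN=3+6+3+3+5=20 → 212/323 = 0.65635
  fear: TP=35, FP=6+37+3+20+14=80, FN=8+11+10+16+15=60 → 70/210 = 0.33333
  surprise: TP=76, FP=9+33+3+16+12=73, FN=15+16+15+20+19=85 → 152/310 = 0.49032
  disgust: TP=144, FP=3+27+5+15+19=69, FN=14+12+18+14+12=70 → 288/427 = 0.67447
Highest is class 'joy' with F1 score = 0.7166.

0.7166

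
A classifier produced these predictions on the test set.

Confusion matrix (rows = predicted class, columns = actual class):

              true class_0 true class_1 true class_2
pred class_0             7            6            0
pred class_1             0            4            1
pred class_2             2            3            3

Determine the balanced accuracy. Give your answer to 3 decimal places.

0.612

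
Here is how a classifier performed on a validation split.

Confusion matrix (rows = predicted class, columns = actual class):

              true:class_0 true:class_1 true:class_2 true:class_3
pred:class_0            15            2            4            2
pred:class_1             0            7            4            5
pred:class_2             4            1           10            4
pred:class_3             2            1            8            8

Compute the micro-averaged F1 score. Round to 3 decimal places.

0.519

Micro-averaging pools counts across classes: ΣTP=40, ΣFP=37, ΣFN=37.
Micro-F1 score = 2·TP/(2·TP+FP+FN) on pooled counts = 0.519 (equals overall accuracy in single-label multiclass).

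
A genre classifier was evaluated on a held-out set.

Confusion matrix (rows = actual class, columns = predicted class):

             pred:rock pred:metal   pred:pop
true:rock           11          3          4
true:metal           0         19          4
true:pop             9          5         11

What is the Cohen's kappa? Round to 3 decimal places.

Observed agreement pₒ = trace/N = 41/66 = 0.6212
Expected agreement pₑ = Σ (rowᵢ·colᵢ)/N² = (18·20 + 23·27 + 25·19)/66² = 0.3343
κ = (pₒ − pₑ)/(1 − pₑ) = (0.6212 − 0.3343)/(1 − 0.3343) = 0.431

0.431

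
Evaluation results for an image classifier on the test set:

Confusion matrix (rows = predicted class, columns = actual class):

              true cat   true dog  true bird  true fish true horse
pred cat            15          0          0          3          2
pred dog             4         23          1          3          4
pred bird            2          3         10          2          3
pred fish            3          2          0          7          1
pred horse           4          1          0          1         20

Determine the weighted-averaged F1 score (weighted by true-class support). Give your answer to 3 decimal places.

0.654

Per-class F1 score (2·TP/(2·TP+FP+FN)):
  cat: TP=15, FP=0+0+3+2=5, FN=4+2+3+4=13 → 30/48 = 0.6250
  dog: TP=23, FP=4+1+3+4=12, FN=0+3+2+1=6 → 46/64 = 0.7188
  bird: TP=10, FP=2+3+2+3=10, FN=0+1+0+0=1 → 20/31 = 0.6452
  fish: TP=7, FP=3+2+0+1=6, FN=3+3+2+1=9 → 14/29 = 0.4828
  horse: TP=20, FP=4+1+0+1=6, FN=2+4+3+1=10 → 40/56 = 0.7143
Weighted-F1 score = Σ (supportᵢ/N)·F1 scoreᵢ with N=114: (28/114)·0.6250 + (29/114)·0.7188 + (11/114)·0.6452 + (16/114)·0.4828 + (30/114)·0.7143 = 0.654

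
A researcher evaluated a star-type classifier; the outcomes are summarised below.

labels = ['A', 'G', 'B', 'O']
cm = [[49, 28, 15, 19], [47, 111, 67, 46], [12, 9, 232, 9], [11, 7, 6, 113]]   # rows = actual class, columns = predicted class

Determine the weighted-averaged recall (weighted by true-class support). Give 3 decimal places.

Per-class recall (TP/(TP+FN)):
  A: TP=49, FN=28+15+19=62 → 49/111 = 0.4414
  G: TP=111, FN=47+67+46=160 → 111/271 = 0.4096
  B: TP=232, FN=12+9+9=30 → 232/262 = 0.8855
  O: TP=113, FN=11+7+6=24 → 113/137 = 0.8248
Weighted-recall = Σ (supportᵢ/N)·recallᵢ with N=781: (111/781)·0.4414 + (271/781)·0.4096 + (262/781)·0.8855 + (137/781)·0.8248 = 0.647

0.647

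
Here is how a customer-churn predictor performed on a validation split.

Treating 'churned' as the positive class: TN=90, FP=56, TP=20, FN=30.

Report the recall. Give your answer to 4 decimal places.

0.4000

Recall = TP/(TP+FN) = 20/(20+30) = 20/50 = 0.4000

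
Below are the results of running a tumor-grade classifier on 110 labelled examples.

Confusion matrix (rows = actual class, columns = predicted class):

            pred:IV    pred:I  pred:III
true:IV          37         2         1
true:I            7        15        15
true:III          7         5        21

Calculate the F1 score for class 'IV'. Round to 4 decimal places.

0.8132

Treat 'IV' as positive and all other classes as negative.
F1 score = 2·TP/(2·TP+FP+FN).
IV: TP=37, FP=7+7=14, FN=2+1=3 → 74/91 = 0.81319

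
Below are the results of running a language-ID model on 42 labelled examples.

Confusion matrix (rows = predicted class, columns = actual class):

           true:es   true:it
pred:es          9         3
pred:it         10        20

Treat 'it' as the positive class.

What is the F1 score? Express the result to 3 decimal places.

Precision = TP/(TP+FP) = 20/30 = 0.6667
Recall = TP/(TP+FN) = 20/23 = 0.8696
F1 = 2·TP/(2·TP+FP+FN) = 40/53 = 0.755

0.755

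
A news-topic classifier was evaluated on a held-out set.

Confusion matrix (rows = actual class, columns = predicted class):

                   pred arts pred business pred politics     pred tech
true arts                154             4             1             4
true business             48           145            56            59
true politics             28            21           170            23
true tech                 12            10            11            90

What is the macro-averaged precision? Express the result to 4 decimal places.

0.6669

Per-class precision (TP/(TP+FP)):
  arts: TP=154, FP=48+28+12=88 → 154/242 = 0.63636
  business: TP=145, FP=4+21+10=35 → 145/180 = 0.80556
  politics: TP=170, FP=1+56+11=68 → 170/238 = 0.71429
  tech: TP=90, FP=4+59+23=86 → 90/176 = 0.51136
Macro-precision = mean = (0.63636 + 0.80556 + 0.71429 + 0.51136) / 4 = 0.6669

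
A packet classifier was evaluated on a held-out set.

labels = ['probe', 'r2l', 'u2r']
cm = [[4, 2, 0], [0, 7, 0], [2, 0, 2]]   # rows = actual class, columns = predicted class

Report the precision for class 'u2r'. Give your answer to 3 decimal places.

1.000

precision = TP/(TP+FP).
u2r: TP=2, FP=0+0=0 → 2/2 = 1.0000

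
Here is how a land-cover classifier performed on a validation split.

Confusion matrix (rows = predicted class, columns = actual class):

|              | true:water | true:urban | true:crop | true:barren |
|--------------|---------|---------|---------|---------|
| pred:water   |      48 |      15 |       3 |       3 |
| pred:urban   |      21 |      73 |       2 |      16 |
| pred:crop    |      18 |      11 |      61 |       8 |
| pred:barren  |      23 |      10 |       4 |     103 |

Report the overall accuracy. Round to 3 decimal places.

0.680

Accuracy = trace / total = (48+73+61+103=285) / 419 = 285/419 = 0.680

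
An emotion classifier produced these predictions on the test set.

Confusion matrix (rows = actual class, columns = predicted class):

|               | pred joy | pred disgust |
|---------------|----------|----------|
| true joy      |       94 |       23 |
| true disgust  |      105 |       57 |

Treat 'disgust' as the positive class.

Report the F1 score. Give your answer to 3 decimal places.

0.471

Precision = TP/(TP+FP) = 57/80 = 0.7125
Recall = TP/(TP+FN) = 57/162 = 0.3519
F1 = 2·TP/(2·TP+FP+FN) = 114/242 = 0.471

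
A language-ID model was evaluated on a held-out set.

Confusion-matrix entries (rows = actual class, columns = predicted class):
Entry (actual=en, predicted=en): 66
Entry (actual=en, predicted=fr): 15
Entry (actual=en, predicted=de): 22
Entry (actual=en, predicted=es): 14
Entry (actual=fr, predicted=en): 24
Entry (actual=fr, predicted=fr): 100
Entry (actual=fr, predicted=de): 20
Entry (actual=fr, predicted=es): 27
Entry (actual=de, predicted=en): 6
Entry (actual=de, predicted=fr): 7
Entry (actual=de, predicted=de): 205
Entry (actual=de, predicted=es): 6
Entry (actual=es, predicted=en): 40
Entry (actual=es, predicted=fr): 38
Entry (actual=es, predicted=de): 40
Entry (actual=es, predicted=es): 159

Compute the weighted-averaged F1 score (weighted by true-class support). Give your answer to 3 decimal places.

0.667

Per-class F1 score (2·TP/(2·TP+FP+FN)):
  en: TP=66, FP=24+6+40=70, FN=15+22+14=51 → 132/253 = 0.5217
  fr: TP=100, FP=15+7+38=60, FN=24+20+27=71 → 200/331 = 0.6042
  de: TP=205, FP=22+20+40=82, FN=6+7+6=19 → 410/511 = 0.8023
  es: TP=159, FP=14+27+6=47, FN=40+38+40=118 → 318/483 = 0.6584
Weighted-F1 score = Σ (supportᵢ/N)·F1 scoreᵢ with N=789: (117/789)·0.5217 + (171/789)·0.6042 + (224/789)·0.8023 + (277/789)·0.6584 = 0.667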